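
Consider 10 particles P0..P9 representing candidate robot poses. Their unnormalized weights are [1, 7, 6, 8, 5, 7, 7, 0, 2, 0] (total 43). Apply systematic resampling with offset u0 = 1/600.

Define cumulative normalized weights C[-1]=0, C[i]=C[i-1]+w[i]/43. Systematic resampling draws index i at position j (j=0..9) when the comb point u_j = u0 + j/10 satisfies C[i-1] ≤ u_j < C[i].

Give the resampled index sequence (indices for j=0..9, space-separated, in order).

0 1 2 2 3 3 4 5 6 6

C = [1/43, 8/43, 14/43, 22/43, 27/43, 34/43, 41/43, 41/43, 1, 1]
j=0: u_0=1/600 ∈ [0, 1/43) → index 0
j=1: u_1=61/600 ∈ [1/43, 8/43) → index 1
j=2: u_2=121/600 ∈ [8/43, 14/43) → index 2
j=3: u_3=181/600 ∈ [8/43, 14/43) → index 2
j=4: u_4=241/600 ∈ [14/43, 22/43) → index 3
j=5: u_5=301/600 ∈ [14/43, 22/43) → index 3
j=6: u_6=361/600 ∈ [22/43, 27/43) → index 4
j=7: u_7=421/600 ∈ [27/43, 34/43) → index 5
j=8: u_8=481/600 ∈ [34/43, 41/43) → index 6
j=9: u_9=541/600 ∈ [34/43, 41/43) → index 6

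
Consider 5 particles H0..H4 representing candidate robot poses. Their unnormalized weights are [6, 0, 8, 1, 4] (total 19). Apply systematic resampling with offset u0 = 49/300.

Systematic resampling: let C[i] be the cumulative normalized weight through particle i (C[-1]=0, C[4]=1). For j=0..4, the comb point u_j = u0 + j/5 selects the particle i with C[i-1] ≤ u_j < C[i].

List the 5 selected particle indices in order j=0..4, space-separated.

0 2 2 3 4

C = [6/19, 6/19, 14/19, 15/19, 1]
j=0: u_0=49/300 ∈ [0, 6/19) → index 0
j=1: u_1=109/300 ∈ [6/19, 14/19) → index 2
j=2: u_2=169/300 ∈ [6/19, 14/19) → index 2
j=3: u_3=229/300 ∈ [14/19, 15/19) → index 3
j=4: u_4=289/300 ∈ [15/19, 1) → index 4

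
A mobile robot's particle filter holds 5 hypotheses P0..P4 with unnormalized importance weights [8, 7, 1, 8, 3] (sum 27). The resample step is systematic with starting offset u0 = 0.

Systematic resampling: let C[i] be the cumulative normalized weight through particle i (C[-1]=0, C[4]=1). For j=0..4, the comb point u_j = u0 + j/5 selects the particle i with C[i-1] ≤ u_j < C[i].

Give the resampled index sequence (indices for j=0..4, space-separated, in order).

0 0 1 3 3

C = [8/27, 5/9, 16/27, 8/9, 1]
j=0: u_0=0 ∈ [0, 8/27) → index 0
j=1: u_1=1/5 ∈ [0, 8/27) → index 0
j=2: u_2=2/5 ∈ [8/27, 5/9) → index 1
j=3: u_3=3/5 ∈ [16/27, 8/9) → index 3
j=4: u_4=4/5 ∈ [16/27, 8/9) → index 3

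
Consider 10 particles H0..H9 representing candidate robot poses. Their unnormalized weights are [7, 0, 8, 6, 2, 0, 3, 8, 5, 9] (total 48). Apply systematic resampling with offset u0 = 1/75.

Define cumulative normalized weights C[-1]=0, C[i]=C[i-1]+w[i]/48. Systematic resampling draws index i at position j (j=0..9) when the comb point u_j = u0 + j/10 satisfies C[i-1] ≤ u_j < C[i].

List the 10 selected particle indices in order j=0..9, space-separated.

0 0 2 3 3 6 7 8 9 9

C = [7/48, 7/48, 5/16, 7/16, 23/48, 23/48, 13/24, 17/24, 13/16, 1]
j=0: u_0=1/75 ∈ [0, 7/48) → index 0
j=1: u_1=17/150 ∈ [0, 7/48) → index 0
j=2: u_2=16/75 ∈ [7/48, 5/16) → index 2
j=3: u_3=47/150 ∈ [5/16, 7/16) → index 3
j=4: u_4=31/75 ∈ [5/16, 7/16) → index 3
j=5: u_5=77/150 ∈ [23/48, 13/24) → index 6
j=6: u_6=46/75 ∈ [13/24, 17/24) → index 7
j=7: u_7=107/150 ∈ [17/24, 13/16) → index 8
j=8: u_8=61/75 ∈ [13/16, 1) → index 9
j=9: u_9=137/150 ∈ [13/16, 1) → index 9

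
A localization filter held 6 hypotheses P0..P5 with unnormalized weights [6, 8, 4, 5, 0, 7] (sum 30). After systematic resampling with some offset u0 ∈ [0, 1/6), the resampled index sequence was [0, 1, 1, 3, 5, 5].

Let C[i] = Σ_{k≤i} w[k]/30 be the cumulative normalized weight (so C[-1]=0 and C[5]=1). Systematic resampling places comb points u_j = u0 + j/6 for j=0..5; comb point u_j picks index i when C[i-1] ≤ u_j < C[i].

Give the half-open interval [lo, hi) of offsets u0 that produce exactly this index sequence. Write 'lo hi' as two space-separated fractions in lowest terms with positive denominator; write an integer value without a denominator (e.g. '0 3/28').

1/10 2/15

C = [1/5, 7/15, 3/5, 23/30, 23/30, 1]
j=0 picked index 0: u0 ∈ [0, 1/5)
j=1 picked index 1: u0 ∈ [1/30, 3/10)
j=2 picked index 1: u0 ∈ [-2/15, 2/15)
j=3 picked index 3: u0 ∈ [1/10, 4/15)
j=4 picked index 5: u0 ∈ [1/10, 1/3)
j=5 picked index 5: u0 ∈ [-1/15, 1/6)
intersection: [1/10, 2/15)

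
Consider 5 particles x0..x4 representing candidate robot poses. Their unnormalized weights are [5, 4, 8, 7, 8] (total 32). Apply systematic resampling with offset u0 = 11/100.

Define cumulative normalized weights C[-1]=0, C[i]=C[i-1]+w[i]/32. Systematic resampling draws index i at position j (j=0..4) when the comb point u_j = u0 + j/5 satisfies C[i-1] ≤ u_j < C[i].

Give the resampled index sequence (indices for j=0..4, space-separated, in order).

0 2 2 3 4

C = [5/32, 9/32, 17/32, 3/4, 1]
j=0: u_0=11/100 ∈ [0, 5/32) → index 0
j=1: u_1=31/100 ∈ [9/32, 17/32) → index 2
j=2: u_2=51/100 ∈ [9/32, 17/32) → index 2
j=3: u_3=71/100 ∈ [17/32, 3/4) → index 3
j=4: u_4=91/100 ∈ [3/4, 1) → index 4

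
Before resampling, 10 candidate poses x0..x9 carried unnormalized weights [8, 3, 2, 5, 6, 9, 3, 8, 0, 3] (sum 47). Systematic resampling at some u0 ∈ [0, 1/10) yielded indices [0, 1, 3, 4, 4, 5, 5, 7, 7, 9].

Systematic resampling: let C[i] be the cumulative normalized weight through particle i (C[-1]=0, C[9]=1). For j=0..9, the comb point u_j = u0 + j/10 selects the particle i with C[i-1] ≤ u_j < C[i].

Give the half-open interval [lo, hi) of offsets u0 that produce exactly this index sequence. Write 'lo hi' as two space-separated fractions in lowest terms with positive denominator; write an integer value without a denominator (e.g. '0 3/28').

39/470 1/10

C = [8/47, 11/47, 13/47, 18/47, 24/47, 33/47, 36/47, 44/47, 44/47, 1]
j=0 picked index 0: u0 ∈ [0, 8/47)
j=1 picked index 1: u0 ∈ [33/470, 63/470)
j=2 picked index 3: u0 ∈ [18/235, 43/235)
j=3 picked index 4: u0 ∈ [39/470, 99/470)
j=4 picked index 4: u0 ∈ [-4/235, 26/235)
j=5 picked index 5: u0 ∈ [1/94, 19/94)
j=6 picked index 5: u0 ∈ [-21/235, 24/235)
j=7 picked index 7: u0 ∈ [31/470, 111/470)
j=8 picked index 7: u0 ∈ [-8/235, 32/235)
j=9 picked index 9: u0 ∈ [17/470, 1/10)
intersection: [39/470, 1/10)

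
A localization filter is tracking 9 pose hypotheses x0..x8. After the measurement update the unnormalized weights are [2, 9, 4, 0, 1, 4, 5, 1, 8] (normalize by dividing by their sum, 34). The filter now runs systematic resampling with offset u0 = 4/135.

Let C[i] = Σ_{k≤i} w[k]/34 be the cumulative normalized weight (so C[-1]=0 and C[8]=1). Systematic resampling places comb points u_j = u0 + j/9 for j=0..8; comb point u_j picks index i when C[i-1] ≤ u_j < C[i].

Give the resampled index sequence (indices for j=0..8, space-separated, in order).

C = [1/17, 11/34, 15/34, 15/34, 8/17, 10/17, 25/34, 13/17, 1]
j=0: u_0=4/135 ∈ [0, 1/17) → index 0
j=1: u_1=19/135 ∈ [1/17, 11/34) → index 1
j=2: u_2=34/135 ∈ [1/17, 11/34) → index 1
j=3: u_3=49/135 ∈ [11/34, 15/34) → index 2
j=4: u_4=64/135 ∈ [8/17, 10/17) → index 5
j=5: u_5=79/135 ∈ [8/17, 10/17) → index 5
j=6: u_6=94/135 ∈ [10/17, 25/34) → index 6
j=7: u_7=109/135 ∈ [13/17, 1) → index 8
j=8: u_8=124/135 ∈ [13/17, 1) → index 8

0 1 1 2 5 5 6 8 8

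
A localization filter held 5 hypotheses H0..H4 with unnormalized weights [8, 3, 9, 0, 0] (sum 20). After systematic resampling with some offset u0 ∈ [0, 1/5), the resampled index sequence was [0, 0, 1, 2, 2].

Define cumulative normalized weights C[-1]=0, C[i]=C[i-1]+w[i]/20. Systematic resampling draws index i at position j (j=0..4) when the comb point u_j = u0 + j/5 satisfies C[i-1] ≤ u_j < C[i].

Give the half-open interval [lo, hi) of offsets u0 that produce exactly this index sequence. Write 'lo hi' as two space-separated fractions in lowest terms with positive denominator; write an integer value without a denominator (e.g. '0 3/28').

C = [2/5, 11/20, 1, 1, 1]
j=0 picked index 0: u0 ∈ [0, 2/5)
j=1 picked index 0: u0 ∈ [-1/5, 1/5)
j=2 picked index 1: u0 ∈ [0, 3/20)
j=3 picked index 2: u0 ∈ [-1/20, 2/5)
j=4 picked index 2: u0 ∈ [-1/4, 1/5)
intersection: [0, 3/20)

0 3/20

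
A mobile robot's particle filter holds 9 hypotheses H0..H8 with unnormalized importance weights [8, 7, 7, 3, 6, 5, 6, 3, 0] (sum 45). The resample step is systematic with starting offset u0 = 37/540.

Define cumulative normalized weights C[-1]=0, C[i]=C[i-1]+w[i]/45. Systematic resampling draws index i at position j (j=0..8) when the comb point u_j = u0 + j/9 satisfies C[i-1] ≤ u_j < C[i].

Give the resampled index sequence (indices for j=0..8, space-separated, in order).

C = [8/45, 1/3, 22/45, 5/9, 31/45, 4/5, 14/15, 1, 1]
j=0: u_0=37/540 ∈ [0, 8/45) → index 0
j=1: u_1=97/540 ∈ [8/45, 1/3) → index 1
j=2: u_2=157/540 ∈ [8/45, 1/3) → index 1
j=3: u_3=217/540 ∈ [1/3, 22/45) → index 2
j=4: u_4=277/540 ∈ [22/45, 5/9) → index 3
j=5: u_5=337/540 ∈ [5/9, 31/45) → index 4
j=6: u_6=397/540 ∈ [31/45, 4/5) → index 5
j=7: u_7=457/540 ∈ [4/5, 14/15) → index 6
j=8: u_8=517/540 ∈ [14/15, 1) → index 7

0 1 1 2 3 4 5 6 7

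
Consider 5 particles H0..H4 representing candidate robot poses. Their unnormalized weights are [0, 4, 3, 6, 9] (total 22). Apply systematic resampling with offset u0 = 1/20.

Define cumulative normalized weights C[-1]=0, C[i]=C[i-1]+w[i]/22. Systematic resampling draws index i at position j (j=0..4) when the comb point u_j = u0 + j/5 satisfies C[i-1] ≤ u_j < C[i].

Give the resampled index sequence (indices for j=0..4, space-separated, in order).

1 2 3 4 4

C = [0, 2/11, 7/22, 13/22, 1]
j=0: u_0=1/20 ∈ [0, 2/11) → index 1
j=1: u_1=1/4 ∈ [2/11, 7/22) → index 2
j=2: u_2=9/20 ∈ [7/22, 13/22) → index 3
j=3: u_3=13/20 ∈ [13/22, 1) → index 4
j=4: u_4=17/20 ∈ [13/22, 1) → index 4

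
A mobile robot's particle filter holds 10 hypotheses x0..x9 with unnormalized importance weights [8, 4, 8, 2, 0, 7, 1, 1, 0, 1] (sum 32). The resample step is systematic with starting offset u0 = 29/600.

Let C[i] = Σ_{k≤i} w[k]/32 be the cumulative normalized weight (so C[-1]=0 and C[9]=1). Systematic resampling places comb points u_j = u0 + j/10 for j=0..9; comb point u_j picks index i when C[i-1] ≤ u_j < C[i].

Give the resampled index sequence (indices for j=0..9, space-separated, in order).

C = [1/4, 3/8, 5/8, 11/16, 11/16, 29/32, 15/16, 31/32, 31/32, 1]
j=0: u_0=29/600 ∈ [0, 1/4) → index 0
j=1: u_1=89/600 ∈ [0, 1/4) → index 0
j=2: u_2=149/600 ∈ [0, 1/4) → index 0
j=3: u_3=209/600 ∈ [1/4, 3/8) → index 1
j=4: u_4=269/600 ∈ [3/8, 5/8) → index 2
j=5: u_5=329/600 ∈ [3/8, 5/8) → index 2
j=6: u_6=389/600 ∈ [5/8, 11/16) → index 3
j=7: u_7=449/600 ∈ [11/16, 29/32) → index 5
j=8: u_8=509/600 ∈ [11/16, 29/32) → index 5
j=9: u_9=569/600 ∈ [15/16, 31/32) → index 7

0 0 0 1 2 2 3 5 5 7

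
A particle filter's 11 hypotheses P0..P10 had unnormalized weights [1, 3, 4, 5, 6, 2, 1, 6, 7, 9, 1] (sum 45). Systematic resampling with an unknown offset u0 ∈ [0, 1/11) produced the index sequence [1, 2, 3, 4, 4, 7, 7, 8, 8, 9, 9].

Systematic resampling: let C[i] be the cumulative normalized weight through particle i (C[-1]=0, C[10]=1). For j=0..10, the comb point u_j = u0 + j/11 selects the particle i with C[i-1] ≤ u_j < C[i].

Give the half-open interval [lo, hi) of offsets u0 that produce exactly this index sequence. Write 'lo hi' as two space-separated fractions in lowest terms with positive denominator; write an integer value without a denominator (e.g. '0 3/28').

17/495 5/99

C = [1/45, 4/45, 8/45, 13/45, 19/45, 7/15, 22/45, 28/45, 7/9, 44/45, 1]
j=0 picked index 1: u0 ∈ [1/45, 4/45)
j=1 picked index 2: u0 ∈ [-1/495, 43/495)
j=2 picked index 3: u0 ∈ [-2/495, 53/495)
j=3 picked index 4: u0 ∈ [8/495, 74/495)
j=4 picked index 4: u0 ∈ [-37/495, 29/495)
j=5 picked index 7: u0 ∈ [17/495, 83/495)
j=6 picked index 7: u0 ∈ [-28/495, 38/495)
j=7 picked index 8: u0 ∈ [-7/495, 14/99)
j=8 picked index 8: u0 ∈ [-52/495, 5/99)
j=9 picked index 9: u0 ∈ [-4/99, 79/495)
j=10 picked index 9: u0 ∈ [-13/99, 34/495)
intersection: [17/495, 5/99)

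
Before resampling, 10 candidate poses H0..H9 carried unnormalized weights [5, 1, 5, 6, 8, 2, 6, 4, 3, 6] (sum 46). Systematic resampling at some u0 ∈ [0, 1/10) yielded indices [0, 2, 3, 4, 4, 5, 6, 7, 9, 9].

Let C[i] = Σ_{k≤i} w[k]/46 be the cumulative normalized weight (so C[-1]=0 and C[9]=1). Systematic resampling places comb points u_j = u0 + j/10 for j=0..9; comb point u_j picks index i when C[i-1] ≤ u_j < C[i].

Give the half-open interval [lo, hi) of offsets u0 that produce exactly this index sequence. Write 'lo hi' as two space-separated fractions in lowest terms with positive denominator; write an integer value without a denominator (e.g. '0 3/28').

C = [5/46, 3/23, 11/46, 17/46, 25/46, 27/46, 33/46, 37/46, 20/23, 1]
j=0 picked index 0: u0 ∈ [0, 5/46)
j=1 picked index 2: u0 ∈ [7/230, 16/115)
j=2 picked index 3: u0 ∈ [9/230, 39/230)
j=3 picked index 4: u0 ∈ [8/115, 28/115)
j=4 picked index 4: u0 ∈ [-7/230, 33/230)
j=5 picked index 5: u0 ∈ [1/23, 2/23)
j=6 picked index 6: u0 ∈ [-3/230, 27/230)
j=7 picked index 7: u0 ∈ [2/115, 12/115)
j=8 picked index 9: u0 ∈ [8/115, 1/5)
j=9 picked index 9: u0 ∈ [-7/230, 1/10)
intersection: [8/115, 2/23)

8/115 2/23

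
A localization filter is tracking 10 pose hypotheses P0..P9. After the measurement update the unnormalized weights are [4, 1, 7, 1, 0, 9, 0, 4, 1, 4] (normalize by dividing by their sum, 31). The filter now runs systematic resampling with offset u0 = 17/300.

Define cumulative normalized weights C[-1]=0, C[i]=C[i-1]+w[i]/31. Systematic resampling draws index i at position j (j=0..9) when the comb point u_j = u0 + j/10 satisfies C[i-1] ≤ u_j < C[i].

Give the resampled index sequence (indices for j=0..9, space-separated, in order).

0 1 2 2 5 5 5 7 8 9

C = [4/31, 5/31, 12/31, 13/31, 13/31, 22/31, 22/31, 26/31, 27/31, 1]
j=0: u_0=17/300 ∈ [0, 4/31) → index 0
j=1: u_1=47/300 ∈ [4/31, 5/31) → index 1
j=2: u_2=77/300 ∈ [5/31, 12/31) → index 2
j=3: u_3=107/300 ∈ [5/31, 12/31) → index 2
j=4: u_4=137/300 ∈ [13/31, 22/31) → index 5
j=5: u_5=167/300 ∈ [13/31, 22/31) → index 5
j=6: u_6=197/300 ∈ [13/31, 22/31) → index 5
j=7: u_7=227/300 ∈ [22/31, 26/31) → index 7
j=8: u_8=257/300 ∈ [26/31, 27/31) → index 8
j=9: u_9=287/300 ∈ [27/31, 1) → index 9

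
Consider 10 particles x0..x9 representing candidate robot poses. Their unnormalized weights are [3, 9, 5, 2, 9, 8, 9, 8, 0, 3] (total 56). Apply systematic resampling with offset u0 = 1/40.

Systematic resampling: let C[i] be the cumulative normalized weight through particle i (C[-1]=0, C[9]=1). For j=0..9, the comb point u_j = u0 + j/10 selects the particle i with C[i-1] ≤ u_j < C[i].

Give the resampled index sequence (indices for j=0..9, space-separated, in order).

C = [3/56, 3/14, 17/56, 19/56, 1/2, 9/14, 45/56, 53/56, 53/56, 1]
j=0: u_0=1/40 ∈ [0, 3/56) → index 0
j=1: u_1=1/8 ∈ [3/56, 3/14) → index 1
j=2: u_2=9/40 ∈ [3/14, 17/56) → index 2
j=3: u_3=13/40 ∈ [17/56, 19/56) → index 3
j=4: u_4=17/40 ∈ [19/56, 1/2) → index 4
j=5: u_5=21/40 ∈ [1/2, 9/14) → index 5
j=6: u_6=5/8 ∈ [1/2, 9/14) → index 5
j=7: u_7=29/40 ∈ [9/14, 45/56) → index 6
j=8: u_8=33/40 ∈ [45/56, 53/56) → index 7
j=9: u_9=37/40 ∈ [45/56, 53/56) → index 7

0 1 2 3 4 5 5 6 7 7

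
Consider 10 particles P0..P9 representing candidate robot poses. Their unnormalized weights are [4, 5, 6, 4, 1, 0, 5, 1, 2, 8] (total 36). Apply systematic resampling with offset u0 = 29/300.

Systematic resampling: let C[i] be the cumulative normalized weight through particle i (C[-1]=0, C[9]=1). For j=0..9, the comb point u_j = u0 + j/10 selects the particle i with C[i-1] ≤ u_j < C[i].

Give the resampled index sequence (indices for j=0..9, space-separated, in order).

C = [1/9, 1/4, 5/12, 19/36, 5/9, 5/9, 25/36, 13/18, 7/9, 1]
j=0: u_0=29/300 ∈ [0, 1/9) → index 0
j=1: u_1=59/300 ∈ [1/9, 1/4) → index 1
j=2: u_2=89/300 ∈ [1/4, 5/12) → index 2
j=3: u_3=119/300 ∈ [1/4, 5/12) → index 2
j=4: u_4=149/300 ∈ [5/12, 19/36) → index 3
j=5: u_5=179/300 ∈ [5/9, 25/36) → index 6
j=6: u_6=209/300 ∈ [25/36, 13/18) → index 7
j=7: u_7=239/300 ∈ [7/9, 1) → index 9
j=8: u_8=269/300 ∈ [7/9, 1) → index 9
j=9: u_9=299/300 ∈ [7/9, 1) → index 9

0 1 2 2 3 6 7 9 9 9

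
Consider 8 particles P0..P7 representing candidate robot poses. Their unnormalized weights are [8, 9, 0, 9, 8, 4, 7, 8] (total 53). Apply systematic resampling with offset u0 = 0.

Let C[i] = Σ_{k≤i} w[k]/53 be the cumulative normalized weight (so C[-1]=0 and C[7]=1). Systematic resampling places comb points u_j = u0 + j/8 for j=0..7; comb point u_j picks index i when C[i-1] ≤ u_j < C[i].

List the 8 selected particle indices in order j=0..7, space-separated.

C = [8/53, 17/53, 17/53, 26/53, 34/53, 38/53, 45/53, 1]
j=0: u_0=0 ∈ [0, 8/53) → index 0
j=1: u_1=1/8 ∈ [0, 8/53) → index 0
j=2: u_2=1/4 ∈ [8/53, 17/53) → index 1
j=3: u_3=3/8 ∈ [17/53, 26/53) → index 3
j=4: u_4=1/2 ∈ [26/53, 34/53) → index 4
j=5: u_5=5/8 ∈ [26/53, 34/53) → index 4
j=6: u_6=3/4 ∈ [38/53, 45/53) → index 6
j=7: u_7=7/8 ∈ [45/53, 1) → index 7

0 0 1 3 4 4 6 7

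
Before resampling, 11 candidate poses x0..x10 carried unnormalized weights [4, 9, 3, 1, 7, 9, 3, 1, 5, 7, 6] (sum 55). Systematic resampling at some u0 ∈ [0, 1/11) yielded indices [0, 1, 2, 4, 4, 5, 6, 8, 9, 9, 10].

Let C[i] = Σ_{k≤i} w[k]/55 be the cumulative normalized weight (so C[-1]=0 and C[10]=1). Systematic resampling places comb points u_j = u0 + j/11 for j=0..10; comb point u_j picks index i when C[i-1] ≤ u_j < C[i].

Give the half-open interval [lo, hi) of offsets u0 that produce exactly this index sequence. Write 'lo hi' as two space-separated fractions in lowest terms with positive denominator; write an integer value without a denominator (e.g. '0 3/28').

3/55 4/55

C = [4/55, 13/55, 16/55, 17/55, 24/55, 3/5, 36/55, 37/55, 42/55, 49/55, 1]
j=0 picked index 0: u0 ∈ [0, 4/55)
j=1 picked index 1: u0 ∈ [-1/55, 8/55)
j=2 picked index 2: u0 ∈ [3/55, 6/55)
j=3 picked index 4: u0 ∈ [2/55, 9/55)
j=4 picked index 4: u0 ∈ [-3/55, 4/55)
j=5 picked index 5: u0 ∈ [-1/55, 8/55)
j=6 picked index 6: u0 ∈ [3/55, 6/55)
j=7 picked index 8: u0 ∈ [2/55, 7/55)
j=8 picked index 9: u0 ∈ [2/55, 9/55)
j=9 picked index 9: u0 ∈ [-3/55, 4/55)
j=10 picked index 10: u0 ∈ [-1/55, 1/11)
intersection: [3/55, 4/55)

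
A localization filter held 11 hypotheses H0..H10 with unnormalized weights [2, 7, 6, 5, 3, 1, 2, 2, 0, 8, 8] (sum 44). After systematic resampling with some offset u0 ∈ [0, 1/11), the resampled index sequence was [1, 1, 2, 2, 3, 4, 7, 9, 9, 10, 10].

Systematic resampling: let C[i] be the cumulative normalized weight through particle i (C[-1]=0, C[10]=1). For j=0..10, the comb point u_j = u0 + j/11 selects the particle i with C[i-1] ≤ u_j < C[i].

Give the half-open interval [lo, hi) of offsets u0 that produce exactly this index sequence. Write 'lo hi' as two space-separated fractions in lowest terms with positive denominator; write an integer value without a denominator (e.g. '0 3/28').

1/22 3/44

C = [1/22, 9/44, 15/44, 5/11, 23/44, 6/11, 13/22, 7/11, 7/11, 9/11, 1]
j=0 picked index 1: u0 ∈ [1/22, 9/44)
j=1 picked index 1: u0 ∈ [-1/22, 5/44)
j=2 picked index 2: u0 ∈ [1/44, 7/44)
j=3 picked index 2: u0 ∈ [-3/44, 3/44)
j=4 picked index 3: u0 ∈ [-1/44, 1/11)
j=5 picked index 4: u0 ∈ [0, 3/44)
j=6 picked index 7: u0 ∈ [1/22, 1/11)
j=7 picked index 9: u0 ∈ [0, 2/11)
j=8 picked index 9: u0 ∈ [-1/11, 1/11)
j=9 picked index 10: u0 ∈ [0, 2/11)
j=10 picked index 10: u0 ∈ [-1/11, 1/11)
intersection: [1/22, 3/44)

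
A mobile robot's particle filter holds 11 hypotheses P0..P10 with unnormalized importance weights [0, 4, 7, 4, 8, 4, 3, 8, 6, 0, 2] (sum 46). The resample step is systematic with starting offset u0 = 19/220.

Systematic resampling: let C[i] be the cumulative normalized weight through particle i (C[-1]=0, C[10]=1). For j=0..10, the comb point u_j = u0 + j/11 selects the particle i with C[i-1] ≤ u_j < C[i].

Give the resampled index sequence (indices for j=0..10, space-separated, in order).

1 2 3 4 4 5 6 7 7 8 10

C = [0, 2/23, 11/46, 15/46, 1/2, 27/46, 15/23, 19/23, 22/23, 22/23, 1]
j=0: u_0=19/220 ∈ [0, 2/23) → index 1
j=1: u_1=39/220 ∈ [2/23, 11/46) → index 2
j=2: u_2=59/220 ∈ [11/46, 15/46) → index 3
j=3: u_3=79/220 ∈ [15/46, 1/2) → index 4
j=4: u_4=9/20 ∈ [15/46, 1/2) → index 4
j=5: u_5=119/220 ∈ [1/2, 27/46) → index 5
j=6: u_6=139/220 ∈ [27/46, 15/23) → index 6
j=7: u_7=159/220 ∈ [15/23, 19/23) → index 7
j=8: u_8=179/220 ∈ [15/23, 19/23) → index 7
j=9: u_9=199/220 ∈ [19/23, 22/23) → index 8
j=10: u_10=219/220 ∈ [22/23, 1) → index 10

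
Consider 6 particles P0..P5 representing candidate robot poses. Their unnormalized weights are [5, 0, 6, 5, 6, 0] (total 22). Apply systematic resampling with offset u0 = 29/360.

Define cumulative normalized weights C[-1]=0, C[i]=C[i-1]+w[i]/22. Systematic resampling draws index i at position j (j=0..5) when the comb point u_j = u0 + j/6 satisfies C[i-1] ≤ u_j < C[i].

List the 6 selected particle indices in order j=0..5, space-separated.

0 2 2 3 4 4

C = [5/22, 5/22, 1/2, 8/11, 1, 1]
j=0: u_0=29/360 ∈ [0, 5/22) → index 0
j=1: u_1=89/360 ∈ [5/22, 1/2) → index 2
j=2: u_2=149/360 ∈ [5/22, 1/2) → index 2
j=3: u_3=209/360 ∈ [1/2, 8/11) → index 3
j=4: u_4=269/360 ∈ [8/11, 1) → index 4
j=5: u_5=329/360 ∈ [8/11, 1) → index 4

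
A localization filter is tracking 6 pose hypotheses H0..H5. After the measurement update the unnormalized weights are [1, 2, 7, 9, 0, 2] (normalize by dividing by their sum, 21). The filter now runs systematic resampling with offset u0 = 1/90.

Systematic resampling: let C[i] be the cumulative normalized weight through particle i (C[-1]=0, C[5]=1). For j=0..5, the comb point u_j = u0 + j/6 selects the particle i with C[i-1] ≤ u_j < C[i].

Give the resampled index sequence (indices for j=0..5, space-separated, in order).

0 2 2 3 3 3

C = [1/21, 1/7, 10/21, 19/21, 19/21, 1]
j=0: u_0=1/90 ∈ [0, 1/21) → index 0
j=1: u_1=8/45 ∈ [1/7, 10/21) → index 2
j=2: u_2=31/90 ∈ [1/7, 10/21) → index 2
j=3: u_3=23/45 ∈ [10/21, 19/21) → index 3
j=4: u_4=61/90 ∈ [10/21, 19/21) → index 3
j=5: u_5=38/45 ∈ [10/21, 19/21) → index 3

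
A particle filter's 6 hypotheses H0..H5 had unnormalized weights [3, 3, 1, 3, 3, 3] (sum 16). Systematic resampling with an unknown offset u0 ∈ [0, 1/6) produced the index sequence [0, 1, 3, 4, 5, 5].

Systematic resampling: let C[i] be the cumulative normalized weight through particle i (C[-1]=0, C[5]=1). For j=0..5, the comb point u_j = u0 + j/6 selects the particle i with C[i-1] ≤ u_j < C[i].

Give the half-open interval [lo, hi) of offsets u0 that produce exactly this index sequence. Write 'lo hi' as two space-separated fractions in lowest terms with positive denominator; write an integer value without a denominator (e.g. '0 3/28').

C = [3/16, 3/8, 7/16, 5/8, 13/16, 1]
j=0 picked index 0: u0 ∈ [0, 3/16)
j=1 picked index 1: u0 ∈ [1/48, 5/24)
j=2 picked index 3: u0 ∈ [5/48, 7/24)
j=3 picked index 4: u0 ∈ [1/8, 5/16)
j=4 picked index 5: u0 ∈ [7/48, 1/3)
j=5 picked index 5: u0 ∈ [-1/48, 1/6)
intersection: [7/48, 1/6)

7/48 1/6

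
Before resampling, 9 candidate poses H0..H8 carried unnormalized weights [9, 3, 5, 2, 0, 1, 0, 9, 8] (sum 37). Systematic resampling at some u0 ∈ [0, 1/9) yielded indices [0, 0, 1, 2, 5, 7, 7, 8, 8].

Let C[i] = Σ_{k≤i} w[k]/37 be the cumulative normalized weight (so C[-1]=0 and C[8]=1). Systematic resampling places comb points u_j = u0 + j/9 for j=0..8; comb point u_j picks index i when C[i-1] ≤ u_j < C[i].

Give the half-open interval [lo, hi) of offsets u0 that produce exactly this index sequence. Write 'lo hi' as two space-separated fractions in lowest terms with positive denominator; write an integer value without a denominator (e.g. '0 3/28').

C = [9/37, 12/37, 17/37, 19/37, 19/37, 20/37, 20/37, 29/37, 1]
j=0 picked index 0: u0 ∈ [0, 9/37)
j=1 picked index 0: u0 ∈ [-1/9, 44/333)
j=2 picked index 1: u0 ∈ [7/333, 34/333)
j=3 picked index 2: u0 ∈ [-1/111, 14/111)
j=4 picked index 5: u0 ∈ [23/333, 32/333)
j=5 picked index 7: u0 ∈ [-5/333, 76/333)
j=6 picked index 7: u0 ∈ [-14/111, 13/111)
j=7 picked index 8: u0 ∈ [2/333, 2/9)
j=8 picked index 8: u0 ∈ [-35/333, 1/9)
intersection: [23/333, 32/333)

23/333 32/333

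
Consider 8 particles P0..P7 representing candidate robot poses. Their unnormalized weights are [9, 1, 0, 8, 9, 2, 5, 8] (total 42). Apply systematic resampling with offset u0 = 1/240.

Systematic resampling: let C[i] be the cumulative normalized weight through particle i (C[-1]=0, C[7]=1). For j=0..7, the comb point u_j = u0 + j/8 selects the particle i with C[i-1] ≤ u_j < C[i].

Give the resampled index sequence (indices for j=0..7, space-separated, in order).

C = [3/14, 5/21, 5/21, 3/7, 9/14, 29/42, 17/21, 1]
j=0: u_0=1/240 ∈ [0, 3/14) → index 0
j=1: u_1=31/240 ∈ [0, 3/14) → index 0
j=2: u_2=61/240 ∈ [5/21, 3/7) → index 3
j=3: u_3=91/240 ∈ [5/21, 3/7) → index 3
j=4: u_4=121/240 ∈ [3/7, 9/14) → index 4
j=5: u_5=151/240 ∈ [3/7, 9/14) → index 4
j=6: u_6=181/240 ∈ [29/42, 17/21) → index 6
j=7: u_7=211/240 ∈ [17/21, 1) → index 7

0 0 3 3 4 4 6 7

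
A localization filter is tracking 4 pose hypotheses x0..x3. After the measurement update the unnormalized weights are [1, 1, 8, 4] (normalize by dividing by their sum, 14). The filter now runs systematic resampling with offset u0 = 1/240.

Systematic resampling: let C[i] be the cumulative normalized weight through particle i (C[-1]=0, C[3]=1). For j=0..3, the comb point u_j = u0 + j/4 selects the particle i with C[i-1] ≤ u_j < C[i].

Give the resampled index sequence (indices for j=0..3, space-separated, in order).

0 2 2 3

C = [1/14, 1/7, 5/7, 1]
j=0: u_0=1/240 ∈ [0, 1/14) → index 0
j=1: u_1=61/240 ∈ [1/7, 5/7) → index 2
j=2: u_2=121/240 ∈ [1/7, 5/7) → index 2
j=3: u_3=181/240 ∈ [5/7, 1) → index 3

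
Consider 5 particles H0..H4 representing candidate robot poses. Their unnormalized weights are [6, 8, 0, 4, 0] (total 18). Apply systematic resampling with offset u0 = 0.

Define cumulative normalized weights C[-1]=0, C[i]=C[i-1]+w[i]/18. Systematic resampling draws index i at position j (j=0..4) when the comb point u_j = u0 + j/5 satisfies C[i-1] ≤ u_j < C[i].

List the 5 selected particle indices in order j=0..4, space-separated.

0 0 1 1 3

C = [1/3, 7/9, 7/9, 1, 1]
j=0: u_0=0 ∈ [0, 1/3) → index 0
j=1: u_1=1/5 ∈ [0, 1/3) → index 0
j=2: u_2=2/5 ∈ [1/3, 7/9) → index 1
j=3: u_3=3/5 ∈ [1/3, 7/9) → index 1
j=4: u_4=4/5 ∈ [7/9, 1) → index 3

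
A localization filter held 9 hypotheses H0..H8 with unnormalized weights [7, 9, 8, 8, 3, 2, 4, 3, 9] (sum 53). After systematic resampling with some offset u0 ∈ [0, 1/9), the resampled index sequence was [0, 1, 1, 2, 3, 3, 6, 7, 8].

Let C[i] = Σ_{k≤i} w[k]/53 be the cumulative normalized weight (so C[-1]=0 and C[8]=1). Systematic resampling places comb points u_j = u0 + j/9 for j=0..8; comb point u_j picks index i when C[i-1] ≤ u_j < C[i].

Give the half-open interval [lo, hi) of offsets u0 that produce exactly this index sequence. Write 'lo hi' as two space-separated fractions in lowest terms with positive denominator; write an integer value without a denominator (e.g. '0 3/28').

5/159 23/477

C = [7/53, 16/53, 24/53, 32/53, 35/53, 37/53, 41/53, 44/53, 1]
j=0 picked index 0: u0 ∈ [0, 7/53)
j=1 picked index 1: u0 ∈ [10/477, 91/477)
j=2 picked index 1: u0 ∈ [-43/477, 38/477)
j=3 picked index 2: u0 ∈ [-5/159, 19/159)
j=4 picked index 3: u0 ∈ [4/477, 76/477)
j=5 picked index 3: u0 ∈ [-49/477, 23/477)
j=6 picked index 6: u0 ∈ [5/159, 17/159)
j=7 picked index 7: u0 ∈ [-2/477, 25/477)
j=8 picked index 8: u0 ∈ [-28/477, 1/9)
intersection: [5/159, 23/477)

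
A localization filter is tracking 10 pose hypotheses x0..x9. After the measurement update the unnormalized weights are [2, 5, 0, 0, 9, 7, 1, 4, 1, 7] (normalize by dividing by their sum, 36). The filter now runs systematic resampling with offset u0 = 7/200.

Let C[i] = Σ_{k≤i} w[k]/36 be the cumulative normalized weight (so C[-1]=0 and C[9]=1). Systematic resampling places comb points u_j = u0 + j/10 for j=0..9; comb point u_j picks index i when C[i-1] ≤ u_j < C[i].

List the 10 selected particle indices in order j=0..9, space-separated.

C = [1/18, 7/36, 7/36, 7/36, 4/9, 23/36, 2/3, 7/9, 29/36, 1]
j=0: u_0=7/200 ∈ [0, 1/18) → index 0
j=1: u_1=27/200 ∈ [1/18, 7/36) → index 1
j=2: u_2=47/200 ∈ [7/36, 4/9) → index 4
j=3: u_3=67/200 ∈ [7/36, 4/9) → index 4
j=4: u_4=87/200 ∈ [7/36, 4/9) → index 4
j=5: u_5=107/200 ∈ [4/9, 23/36) → index 5
j=6: u_6=127/200 ∈ [4/9, 23/36) → index 5
j=7: u_7=147/200 ∈ [2/3, 7/9) → index 7
j=8: u_8=167/200 ∈ [29/36, 1) → index 9
j=9: u_9=187/200 ∈ [29/36, 1) → index 9

0 1 4 4 4 5 5 7 9 9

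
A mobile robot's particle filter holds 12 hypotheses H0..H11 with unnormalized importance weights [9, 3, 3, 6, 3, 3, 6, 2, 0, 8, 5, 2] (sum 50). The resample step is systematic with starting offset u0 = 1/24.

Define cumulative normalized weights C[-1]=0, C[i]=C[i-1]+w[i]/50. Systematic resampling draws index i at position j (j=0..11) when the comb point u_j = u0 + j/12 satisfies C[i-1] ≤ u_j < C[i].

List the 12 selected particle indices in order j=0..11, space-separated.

0 0 1 2 3 4 6 6 9 9 10 10

C = [9/50, 6/25, 3/10, 21/50, 12/25, 27/50, 33/50, 7/10, 7/10, 43/50, 24/25, 1]
j=0: u_0=1/24 ∈ [0, 9/50) → index 0
j=1: u_1=1/8 ∈ [0, 9/50) → index 0
j=2: u_2=5/24 ∈ [9/50, 6/25) → index 1
j=3: u_3=7/24 ∈ [6/25, 3/10) → index 2
j=4: u_4=3/8 ∈ [3/10, 21/50) → index 3
j=5: u_5=11/24 ∈ [21/50, 12/25) → index 4
j=6: u_6=13/24 ∈ [27/50, 33/50) → index 6
j=7: u_7=5/8 ∈ [27/50, 33/50) → index 6
j=8: u_8=17/24 ∈ [7/10, 43/50) → index 9
j=9: u_9=19/24 ∈ [7/10, 43/50) → index 9
j=10: u_10=7/8 ∈ [43/50, 24/25) → index 10
j=11: u_11=23/24 ∈ [43/50, 24/25) → index 10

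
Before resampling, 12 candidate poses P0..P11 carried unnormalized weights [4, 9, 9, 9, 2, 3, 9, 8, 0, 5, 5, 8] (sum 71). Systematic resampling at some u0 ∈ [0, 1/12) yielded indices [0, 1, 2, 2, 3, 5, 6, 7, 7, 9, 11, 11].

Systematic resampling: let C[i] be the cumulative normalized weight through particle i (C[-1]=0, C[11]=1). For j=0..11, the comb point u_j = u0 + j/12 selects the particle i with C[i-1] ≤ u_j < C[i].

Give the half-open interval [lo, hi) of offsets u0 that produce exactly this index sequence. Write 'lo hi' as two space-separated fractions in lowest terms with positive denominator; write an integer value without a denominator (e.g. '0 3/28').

23/426 4/71

C = [4/71, 13/71, 22/71, 31/71, 33/71, 36/71, 45/71, 53/71, 53/71, 58/71, 63/71, 1]
j=0 picked index 0: u0 ∈ [0, 4/71)
j=1 picked index 1: u0 ∈ [-23/852, 85/852)
j=2 picked index 2: u0 ∈ [7/426, 61/426)
j=3 picked index 2: u0 ∈ [-19/284, 17/284)
j=4 picked index 3: u0 ∈ [-5/213, 22/213)
j=5 picked index 5: u0 ∈ [41/852, 77/852)
j=6 picked index 6: u0 ∈ [1/142, 19/142)
j=7 picked index 7: u0 ∈ [43/852, 139/852)
j=8 picked index 7: u0 ∈ [-7/213, 17/213)
j=9 picked index 9: u0 ∈ [-1/284, 19/284)
j=10 picked index 11: u0 ∈ [23/426, 1/6)
j=11 picked index 11: u0 ∈ [-25/852, 1/12)
intersection: [23/426, 4/71)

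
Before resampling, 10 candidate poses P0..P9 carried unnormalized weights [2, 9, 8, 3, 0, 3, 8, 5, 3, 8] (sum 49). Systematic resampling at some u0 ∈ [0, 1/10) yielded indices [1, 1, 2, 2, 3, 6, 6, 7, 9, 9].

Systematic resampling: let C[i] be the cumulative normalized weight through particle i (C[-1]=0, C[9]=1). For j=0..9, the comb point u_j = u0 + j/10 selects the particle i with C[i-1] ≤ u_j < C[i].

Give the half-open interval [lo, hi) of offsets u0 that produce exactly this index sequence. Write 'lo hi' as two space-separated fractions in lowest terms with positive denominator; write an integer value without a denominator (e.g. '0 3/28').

2/49 12/245

C = [2/49, 11/49, 19/49, 22/49, 22/49, 25/49, 33/49, 38/49, 41/49, 1]
j=0 picked index 1: u0 ∈ [2/49, 11/49)
j=1 picked index 1: u0 ∈ [-29/490, 61/490)
j=2 picked index 2: u0 ∈ [6/245, 46/245)
j=3 picked index 2: u0 ∈ [-37/490, 43/490)
j=4 picked index 3: u0 ∈ [-3/245, 12/245)
j=5 picked index 6: u0 ∈ [1/98, 17/98)
j=6 picked index 6: u0 ∈ [-22/245, 18/245)
j=7 picked index 7: u0 ∈ [-13/490, 37/490)
j=8 picked index 9: u0 ∈ [9/245, 1/5)
j=9 picked index 9: u0 ∈ [-31/490, 1/10)
intersection: [2/49, 12/245)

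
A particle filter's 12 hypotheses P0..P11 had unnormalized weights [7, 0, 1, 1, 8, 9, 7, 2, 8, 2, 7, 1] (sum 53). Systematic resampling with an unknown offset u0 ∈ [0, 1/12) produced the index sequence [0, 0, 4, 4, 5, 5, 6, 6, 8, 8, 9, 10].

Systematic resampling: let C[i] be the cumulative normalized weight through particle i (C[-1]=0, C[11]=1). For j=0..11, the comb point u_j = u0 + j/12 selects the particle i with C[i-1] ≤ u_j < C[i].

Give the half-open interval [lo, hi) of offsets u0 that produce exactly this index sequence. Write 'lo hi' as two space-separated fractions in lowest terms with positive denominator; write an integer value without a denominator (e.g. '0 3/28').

C = [7/53, 7/53, 8/53, 9/53, 17/53, 26/53, 33/53, 35/53, 43/53, 45/53, 52/53, 1]
j=0 picked index 0: u0 ∈ [0, 7/53)
j=1 picked index 0: u0 ∈ [-1/12, 31/636)
j=2 picked index 4: u0 ∈ [1/318, 49/318)
j=3 picked index 4: u0 ∈ [-17/212, 15/212)
j=4 picked index 5: u0 ∈ [-2/159, 25/159)
j=5 picked index 5: u0 ∈ [-61/636, 47/636)
j=6 picked index 6: u0 ∈ [-1/106, 13/106)
j=7 picked index 6: u0 ∈ [-59/636, 25/636)
j=8 picked index 8: u0 ∈ [-1/159, 23/159)
j=9 picked index 8: u0 ∈ [-19/212, 13/212)
j=10 picked index 9: u0 ∈ [-7/318, 5/318)
j=11 picked index 10: u0 ∈ [-43/636, 41/636)
intersection: [1/318, 5/318)

1/318 5/318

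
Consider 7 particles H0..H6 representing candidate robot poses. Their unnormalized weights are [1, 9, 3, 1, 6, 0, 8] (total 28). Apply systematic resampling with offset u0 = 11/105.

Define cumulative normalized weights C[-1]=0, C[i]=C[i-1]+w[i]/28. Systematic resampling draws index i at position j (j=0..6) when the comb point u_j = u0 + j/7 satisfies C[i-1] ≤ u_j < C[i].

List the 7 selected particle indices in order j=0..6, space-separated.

C = [1/28, 5/14, 13/28, 1/2, 5/7, 5/7, 1]
j=0: u_0=11/105 ∈ [1/28, 5/14) → index 1
j=1: u_1=26/105 ∈ [1/28, 5/14) → index 1
j=2: u_2=41/105 ∈ [5/14, 13/28) → index 2
j=3: u_3=8/15 ∈ [1/2, 5/7) → index 4
j=4: u_4=71/105 ∈ [1/2, 5/7) → index 4
j=5: u_5=86/105 ∈ [5/7, 1) → index 6
j=6: u_6=101/105 ∈ [5/7, 1) → index 6

1 1 2 4 4 6 6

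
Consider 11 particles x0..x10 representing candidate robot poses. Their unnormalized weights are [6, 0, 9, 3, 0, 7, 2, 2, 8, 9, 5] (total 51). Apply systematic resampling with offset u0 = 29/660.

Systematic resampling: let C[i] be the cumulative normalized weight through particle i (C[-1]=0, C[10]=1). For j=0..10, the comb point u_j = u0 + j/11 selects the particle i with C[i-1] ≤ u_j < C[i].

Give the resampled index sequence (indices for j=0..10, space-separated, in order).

0 2 2 3 5 6 8 8 9 9 10

C = [2/17, 2/17, 5/17, 6/17, 6/17, 25/51, 9/17, 29/51, 37/51, 46/51, 1]
j=0: u_0=29/660 ∈ [0, 2/17) → index 0
j=1: u_1=89/660 ∈ [2/17, 5/17) → index 2
j=2: u_2=149/660 ∈ [2/17, 5/17) → index 2
j=3: u_3=19/60 ∈ [5/17, 6/17) → index 3
j=4: u_4=269/660 ∈ [6/17, 25/51) → index 5
j=5: u_5=329/660 ∈ [25/51, 9/17) → index 6
j=6: u_6=389/660 ∈ [29/51, 37/51) → index 8
j=7: u_7=449/660 ∈ [29/51, 37/51) → index 8
j=8: u_8=509/660 ∈ [37/51, 46/51) → index 9
j=9: u_9=569/660 ∈ [37/51, 46/51) → index 9
j=10: u_10=629/660 ∈ [46/51, 1) → index 10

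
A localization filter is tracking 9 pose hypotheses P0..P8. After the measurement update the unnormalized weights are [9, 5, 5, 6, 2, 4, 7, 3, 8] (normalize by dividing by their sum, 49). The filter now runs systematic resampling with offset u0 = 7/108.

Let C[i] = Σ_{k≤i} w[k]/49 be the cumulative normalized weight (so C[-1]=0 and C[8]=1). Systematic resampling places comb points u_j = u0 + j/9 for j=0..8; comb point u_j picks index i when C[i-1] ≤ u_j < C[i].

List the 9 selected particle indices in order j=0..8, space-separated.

C = [9/49, 2/7, 19/49, 25/49, 27/49, 31/49, 38/49, 41/49, 1]
j=0: u_0=7/108 ∈ [0, 9/49) → index 0
j=1: u_1=19/108 ∈ [0, 9/49) → index 0
j=2: u_2=31/108 ∈ [2/7, 19/49) → index 2
j=3: u_3=43/108 ∈ [19/49, 25/49) → index 3
j=4: u_4=55/108 ∈ [19/49, 25/49) → index 3
j=5: u_5=67/108 ∈ [27/49, 31/49) → index 5
j=6: u_6=79/108 ∈ [31/49, 38/49) → index 6
j=7: u_7=91/108 ∈ [41/49, 1) → index 8
j=8: u_8=103/108 ∈ [41/49, 1) → index 8

0 0 2 3 3 5 6 8 8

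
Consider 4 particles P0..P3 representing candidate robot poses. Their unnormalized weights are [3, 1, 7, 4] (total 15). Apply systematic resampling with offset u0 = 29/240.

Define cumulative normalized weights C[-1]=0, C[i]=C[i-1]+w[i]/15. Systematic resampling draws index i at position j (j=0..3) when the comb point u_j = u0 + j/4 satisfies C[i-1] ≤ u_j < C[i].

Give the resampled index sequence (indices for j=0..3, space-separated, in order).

0 2 2 3

C = [1/5, 4/15, 11/15, 1]
j=0: u_0=29/240 ∈ [0, 1/5) → index 0
j=1: u_1=89/240 ∈ [4/15, 11/15) → index 2
j=2: u_2=149/240 ∈ [4/15, 11/15) → index 2
j=3: u_3=209/240 ∈ [11/15, 1) → index 3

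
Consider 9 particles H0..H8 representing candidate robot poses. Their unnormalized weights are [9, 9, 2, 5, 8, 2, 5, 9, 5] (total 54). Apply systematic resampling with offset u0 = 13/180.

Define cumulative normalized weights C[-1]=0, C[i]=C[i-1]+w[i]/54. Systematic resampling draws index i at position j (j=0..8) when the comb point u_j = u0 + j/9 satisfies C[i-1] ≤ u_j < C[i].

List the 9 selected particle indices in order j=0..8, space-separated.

C = [1/6, 1/3, 10/27, 25/54, 11/18, 35/54, 20/27, 49/54, 1]
j=0: u_0=13/180 ∈ [0, 1/6) → index 0
j=1: u_1=11/60 ∈ [1/6, 1/3) → index 1
j=2: u_2=53/180 ∈ [1/6, 1/3) → index 1
j=3: u_3=73/180 ∈ [10/27, 25/54) → index 3
j=4: u_4=31/60 ∈ [25/54, 11/18) → index 4
j=5: u_5=113/180 ∈ [11/18, 35/54) → index 5
j=6: u_6=133/180 ∈ [35/54, 20/27) → index 6
j=7: u_7=17/20 ∈ [20/27, 49/54) → index 7
j=8: u_8=173/180 ∈ [49/54, 1) → index 8

0 1 1 3 4 5 6 7 8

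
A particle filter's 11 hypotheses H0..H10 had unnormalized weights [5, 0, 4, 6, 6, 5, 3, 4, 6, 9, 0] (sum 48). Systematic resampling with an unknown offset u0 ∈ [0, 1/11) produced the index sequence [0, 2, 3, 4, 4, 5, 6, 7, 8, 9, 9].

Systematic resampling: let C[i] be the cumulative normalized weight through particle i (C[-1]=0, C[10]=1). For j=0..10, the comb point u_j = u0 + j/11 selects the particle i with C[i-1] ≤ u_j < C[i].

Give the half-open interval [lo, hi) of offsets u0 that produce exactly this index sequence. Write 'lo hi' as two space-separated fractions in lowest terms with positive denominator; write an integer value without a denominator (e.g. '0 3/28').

7/176 9/176

C = [5/48, 5/48, 3/16, 5/16, 7/16, 13/24, 29/48, 11/16, 13/16, 1, 1]
j=0 picked index 0: u0 ∈ [0, 5/48)
j=1 picked index 2: u0 ∈ [7/528, 17/176)
j=2 picked index 3: u0 ∈ [1/176, 23/176)
j=3 picked index 4: u0 ∈ [7/176, 29/176)
j=4 picked index 4: u0 ∈ [-9/176, 13/176)
j=5 picked index 5: u0 ∈ [-3/176, 23/264)
j=6 picked index 6: u0 ∈ [-1/264, 31/528)
j=7 picked index 7: u0 ∈ [-17/528, 9/176)
j=8 picked index 8: u0 ∈ [-7/176, 15/176)
j=9 picked index 9: u0 ∈ [-1/176, 2/11)
j=10 picked index 9: u0 ∈ [-17/176, 1/11)
intersection: [7/176, 9/176)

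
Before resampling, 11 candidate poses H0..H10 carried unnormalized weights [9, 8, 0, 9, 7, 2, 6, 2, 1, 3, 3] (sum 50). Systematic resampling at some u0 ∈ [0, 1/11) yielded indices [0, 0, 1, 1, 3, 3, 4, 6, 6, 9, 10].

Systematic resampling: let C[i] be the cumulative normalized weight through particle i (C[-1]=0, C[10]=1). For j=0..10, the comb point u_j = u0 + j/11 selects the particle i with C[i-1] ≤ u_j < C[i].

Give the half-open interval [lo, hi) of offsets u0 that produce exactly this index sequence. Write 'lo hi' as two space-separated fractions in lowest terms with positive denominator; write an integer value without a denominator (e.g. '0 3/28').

C = [9/50, 17/50, 17/50, 13/25, 33/50, 7/10, 41/50, 43/50, 22/25, 47/50, 1]
j=0 picked index 0: u0 ∈ [0, 9/50)
j=1 picked index 0: u0 ∈ [-1/11, 49/550)
j=2 picked index 1: u0 ∈ [-1/550, 87/550)
j=3 picked index 1: u0 ∈ [-51/550, 37/550)
j=4 picked index 3: u0 ∈ [-13/550, 43/275)
j=5 picked index 3: u0 ∈ [-63/550, 18/275)
j=6 picked index 4: u0 ∈ [-7/275, 63/550)
j=7 picked index 6: u0 ∈ [7/110, 101/550)
j=8 picked index 6: u0 ∈ [-3/110, 51/550)
j=9 picked index 9: u0 ∈ [17/275, 67/550)
j=10 picked index 10: u0 ∈ [17/550, 1/11)
intersection: [7/110, 18/275)

7/110 18/275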